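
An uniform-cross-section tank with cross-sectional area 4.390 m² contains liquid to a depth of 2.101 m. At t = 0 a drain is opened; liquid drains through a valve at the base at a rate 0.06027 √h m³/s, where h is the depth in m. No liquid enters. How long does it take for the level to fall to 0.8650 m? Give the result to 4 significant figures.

A dh/dt = −Q_out = −0.06027 √h.
This is separable: 2 d(√h)/dt = −0.06027/A, so √h = √h₀ − (0.06027/(2A)) t.
t = 2A(√h₀ − √h)/0.06027 = 2·4.390·(√2.101 − √0.8650)/0.06027
  = 8.78000 × (1.44948 − 0.930054) / 0.06027 = 75.6693 s.

75.67 s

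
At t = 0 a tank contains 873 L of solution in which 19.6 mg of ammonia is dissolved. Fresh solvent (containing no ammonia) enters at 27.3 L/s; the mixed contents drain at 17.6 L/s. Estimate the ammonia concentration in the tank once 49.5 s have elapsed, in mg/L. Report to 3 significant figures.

0.00654 mg/L

Total volume: dV/dt = Q_in − Q_out = 9.7000 L/s, so V(t) = 873 + 9.7000 t and V(49.5) = 1353.2 L.
Species balance (pure solvent in): dm/dt = −Q_out · m/V(t).
Separate: dm/m = −Q_out dt/V(t) ⇒ ln(m/m₀) = −(Q_out/(Q_in−Q_out)) ln(V/V₀).
m = m₀ (V₀/V)^(Q_out/(Q_in−Q_out)) = 19.6 × (873/1353.2)^(1.8144) = 8.8494 mg.
C = m/V = 8.8494/1353.2 = 0.0065398 mg/L.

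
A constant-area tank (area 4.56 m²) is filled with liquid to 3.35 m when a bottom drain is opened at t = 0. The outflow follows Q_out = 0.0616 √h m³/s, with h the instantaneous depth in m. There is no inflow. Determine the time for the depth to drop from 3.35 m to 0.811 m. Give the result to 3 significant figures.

138 s

Accumulation of liquid (constant cross-section A): A dh/dt = −0.0616 √h.
∫ h^(−1/2) dh = −(0.0616/A) ∫ dt, giving 2√h = 2√h₀ − (0.0616/A) t.
t = 2A(√h₀ − √h)/0.0616 = 2·4.56·(√3.35 − √0.811)/0.0616
  = 9.1200 × (1.8303 − 0.90056) / 0.0616 = 137.65 s.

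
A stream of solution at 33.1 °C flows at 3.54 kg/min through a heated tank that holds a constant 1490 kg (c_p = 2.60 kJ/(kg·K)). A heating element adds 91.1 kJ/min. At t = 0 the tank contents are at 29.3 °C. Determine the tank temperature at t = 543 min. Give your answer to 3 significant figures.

39.2 °C

First-law balance (no shaft work): M c_p dT/dt = ṁ c_p (T_in − T) + 91.1.
Rearrange: dT/dt = (T_ss − T)/τ with τ = M/ṁ = 420.90 min and T_ss = T_in + Q̇/(ṁ c_p) = 42.998 °C.
Integrating: T(t) = T_ss + (T₀ − T_ss) e^(−t/τ).
T(543) = 42.998 + (-13.698)·e^(−543/420.90) = 42.998 + (-13.698)·0.27525 = 39.228 °C.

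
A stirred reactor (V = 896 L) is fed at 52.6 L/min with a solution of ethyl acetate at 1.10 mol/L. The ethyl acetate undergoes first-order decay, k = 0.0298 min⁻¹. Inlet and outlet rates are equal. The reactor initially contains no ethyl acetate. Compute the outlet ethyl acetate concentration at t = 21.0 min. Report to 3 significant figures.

0.616 mol/L

V dC/dt = Q(C_in − C) − k V C.
dC/dt = (Q/V) C_in − (Q/V + k) C; effective rate a = Q/V + k = 0.058705 + 0.0298 = 0.088505 min⁻¹.
C_ss = Q C_in/(Q + kV) = 0.72963 mol/L; C(t) = C_ss + (C₀ − C_ss) e^(−a t).
C(21.0) = 0.72963 + (-0.72963)·e^(−0.088505·21.0) = 0.72963 + (-0.72963)·0.15589 = 0.61589 mol/L.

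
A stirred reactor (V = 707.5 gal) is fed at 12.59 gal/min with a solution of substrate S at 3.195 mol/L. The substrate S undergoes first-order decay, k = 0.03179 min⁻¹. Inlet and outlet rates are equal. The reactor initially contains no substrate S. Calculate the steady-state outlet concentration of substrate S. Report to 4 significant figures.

Accumulation = in − out − consumed: V dC/dt = Q C_in − Q C − k V C.
At steady state: 0 = Q C_in − (Q + kV) C_ss, so C_ss = Q C_in/(Q + kV).
C_ss = 12.59·3.195/(12.59 + 0.03179·707.5) = 40.2250/35.0814 = 1.14662 mol/L.

1.147 mol/L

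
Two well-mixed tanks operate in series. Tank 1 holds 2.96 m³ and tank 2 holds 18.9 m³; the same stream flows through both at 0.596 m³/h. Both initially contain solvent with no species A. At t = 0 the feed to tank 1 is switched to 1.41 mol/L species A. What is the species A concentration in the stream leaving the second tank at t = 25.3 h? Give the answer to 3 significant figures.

0.659 mol/L

Each tank obeys Vᵢ dCᵢ/dt = Q(Cᵢ₋₁ − Cᵢ), so τᵢ = Vᵢ/Q.
τ₁ = 2.96/0.596 = 4.9664 h; τ₂ = 18.9/0.596 = 31.711 h.
Solving the cascade with C₁(0)=C₂(0)=0 gives C₂(t) = C_in[1 − (τ₁ e^(−t/τ₁) − τ₂ e^(−t/τ₂))/(τ₁ − τ₂)].
At t = 25.3: e^(−t/τ₁) = 0.0061323, e^(−t/τ₂) = 0.45031.
C₂ = 1.41·[1 − (4.9664·0.0061323 − 31.711·0.45031)/(-26.745)] = 1.41·0.46721 = 0.65876 mol/L.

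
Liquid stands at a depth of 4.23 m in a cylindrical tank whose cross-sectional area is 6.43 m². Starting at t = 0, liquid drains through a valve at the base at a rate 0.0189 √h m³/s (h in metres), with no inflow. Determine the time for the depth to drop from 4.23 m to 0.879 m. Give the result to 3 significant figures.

761 s

Volume balance on the tank: A dh/dt = −0.0189 √h.
∫ h^(−1/2) dh = −(0.0189/A) ∫ dt, giving 2√h = 2√h₀ − (0.0189/A) t.
t = 2A(√h₀ − √h)/0.0189 = 2·6.43·(√4.23 − √0.879)/0.0189
  = 12.860 × (2.0567 − 0.93755) / 0.0189 = 761.49 s.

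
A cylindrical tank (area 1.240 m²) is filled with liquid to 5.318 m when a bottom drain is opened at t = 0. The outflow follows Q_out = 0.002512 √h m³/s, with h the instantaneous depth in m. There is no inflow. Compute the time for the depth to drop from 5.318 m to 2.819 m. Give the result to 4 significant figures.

619.1 s

A dh/dt = −Q_out = −0.002512 √h.
∫ h^(−1/2) dh = −(0.002512/A) ∫ dt, giving 2√h = 2√h₀ − (0.002512/A) t.
t = 2A(√h₀ − √h)/0.002512 = 2·1.240·(√5.318 − √2.819)/0.002512
  = 2.48000 × (2.30608 − 1.67899) / 0.002512 = 619.103 s.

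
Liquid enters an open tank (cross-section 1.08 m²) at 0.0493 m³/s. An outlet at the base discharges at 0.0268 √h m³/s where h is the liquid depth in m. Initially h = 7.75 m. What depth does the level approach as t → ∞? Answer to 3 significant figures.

3.38 m

Unsteady balance on liquid volume: A dh/dt = Q_in − 0.0268 √h. At steady state dh/dt = 0:
Q_in = 0.0268 √h_ss ⇒ √h_ss = 0.0493/0.0268 = 1.8396.
h_ss = 1.8396² = 3.3840 m. (Since h₀ = 7.75 m > h_ss, the level will fall toward this value.)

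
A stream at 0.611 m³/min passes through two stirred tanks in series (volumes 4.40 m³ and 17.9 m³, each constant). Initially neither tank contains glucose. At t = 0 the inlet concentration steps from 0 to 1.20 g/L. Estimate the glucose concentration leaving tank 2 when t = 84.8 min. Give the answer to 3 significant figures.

Time constants: τᵢ = Vᵢ/Q for each well-mixed tank.
τ₁ = 4.40/0.611 = 7.2013 min; τ₂ = 17.9/0.611 = 29.296 min.
Solving the cascade with C₁(0)=C₂(0)=0 gives C₂(t) = C_in[1 − (τ₁ e^(−t/τ₁) − τ₂ e^(−t/τ₂))/(τ₁ − τ₂)].
At t = 84.8: e^(−t/τ₁) = 7.6896e-06, e^(−t/τ₂) = 0.055323.
C₂ = 1.20·[1 − (7.2013·7.6896e-06 − 29.296·0.055323)/(-22.095)] = 1.20·0.92665 = 1.1120 g/L.

1.11 g/L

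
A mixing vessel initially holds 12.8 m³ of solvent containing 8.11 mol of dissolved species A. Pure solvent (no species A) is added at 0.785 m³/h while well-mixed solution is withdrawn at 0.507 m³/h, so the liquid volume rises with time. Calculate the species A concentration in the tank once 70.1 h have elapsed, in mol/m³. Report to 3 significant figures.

Total volume: dV/dt = Q_in − Q_out = 0.27800 m³/h, so V(t) = 12.8 + 0.27800 t and V(70.1) = 32.288 m³.
Species balance (pure solvent in): dm/dt = −Q_out · m/V(t).
dm/m = −Q_out dt/(V₀ + 0.27800 t); integrating gives ln(m/m₀) = −(Q_out/(Q_in−Q_out)) ln(V/V₀).
m = m₀ (V₀/V)^(Q_out/(Q_in−Q_out)) = 8.11 × (12.8/32.288)^(1.8237) = 1.5003 mol.
C = m/V = 1.5003/32.288 = 0.046468 mol/m³.

0.0465 mol/m³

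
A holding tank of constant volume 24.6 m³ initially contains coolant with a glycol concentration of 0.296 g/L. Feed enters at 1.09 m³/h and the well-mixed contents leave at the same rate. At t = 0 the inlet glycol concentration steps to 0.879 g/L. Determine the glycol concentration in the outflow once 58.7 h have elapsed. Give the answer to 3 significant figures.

Species balance on the tank: V dC/dt = Q(C_in − C).
So dC/dt = (C_in − C)/τ with τ = V/Q = 24.6/1.09 = 22.569 h.
This is linear first-order; C(t) = C_in + (C₀ − C_in) e^(−t/τ).
C(58.7) = 0.879 + (0.296 − 0.879)·e^(−58.7/22.569) = 0.879 + (-0.58300)·0.074204 = 0.83574 g/L.

0.836 g/L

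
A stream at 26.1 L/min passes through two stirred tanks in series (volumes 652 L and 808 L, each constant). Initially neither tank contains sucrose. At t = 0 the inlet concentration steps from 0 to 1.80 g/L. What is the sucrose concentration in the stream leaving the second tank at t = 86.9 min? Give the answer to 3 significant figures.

Time constants: τᵢ = Vᵢ/Q for each well-mixed tank.
τ₁ = 652/26.1 = 24.981 min; τ₂ = 808/26.1 = 30.958 min.
Solving the cascade with C₁(0)=C₂(0)=0 gives C₂(t) = C_in[1 − (τ₁ e^(−t/τ₁) − τ₂ e^(−t/τ₂))/(τ₁ − τ₂)].
At t = 86.9: e^(−t/τ₁) = 0.030849, e^(−t/τ₂) = 0.060383.
C₂ = 1.80·[1 − (24.981·0.030849 − 30.958·0.060383)/(-5.9770)] = 1.80·0.81618 = 1.4691 g/L.

1.47 g/L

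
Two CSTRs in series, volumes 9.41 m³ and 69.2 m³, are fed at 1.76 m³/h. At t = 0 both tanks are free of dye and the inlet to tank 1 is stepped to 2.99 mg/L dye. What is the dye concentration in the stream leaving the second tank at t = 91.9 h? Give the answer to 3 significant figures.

Species balance on tank i: dCᵢ/dt = (Cᵢ₋₁ − Cᵢ)/τᵢ with τᵢ = Vᵢ/Q.
τ₁ = 9.41/1.76 = 5.3466 h; τ₂ = 69.2/1.76 = 39.318 h.
Solving the cascade with C₁(0)=C₂(0)=0 gives C₂(t) = C_in[1 − (τ₁ e^(−t/τ₁) − τ₂ e^(−t/τ₂))/(τ₁ − τ₂)].
At t = 91.9: e^(−t/τ₁) = 3.4286e-08, e^(−t/τ₂) = 0.096584.
C₂ = 2.99·[1 − (5.3466·3.4286e-08 − 39.318·0.096584)/(-33.972)] = 2.99·0.88822 = 2.6558 mg/L.

2.66 mg/L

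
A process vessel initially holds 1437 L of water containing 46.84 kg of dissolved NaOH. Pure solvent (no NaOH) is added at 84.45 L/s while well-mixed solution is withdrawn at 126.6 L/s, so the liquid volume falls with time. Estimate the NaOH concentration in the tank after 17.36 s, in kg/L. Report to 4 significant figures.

0.007832 kg/L

Total volume: dV/dt = Q_in − Q_out = -42.1500 L/s, so V(t) = 1437 − 42.1500 t and V(17.36) = 705.276 L.
No NaOH enters, so dm/dt = −Q_out · (m/V).
dm/m = −Q_out dt/(V₀ − 42.1500 t); integrating gives ln(m/m₀) = −(Q_out/(Q_in−Q_out)) ln(V/V₀).
m = m₀ (V₀/V)^(Q_out/(Q_in−Q_out)) = 46.84 × (1437/705.276)^(-3.00356) = 5.52362 kg.
C = m/V = 5.52362/705.276 = 0.00783186 kg/L.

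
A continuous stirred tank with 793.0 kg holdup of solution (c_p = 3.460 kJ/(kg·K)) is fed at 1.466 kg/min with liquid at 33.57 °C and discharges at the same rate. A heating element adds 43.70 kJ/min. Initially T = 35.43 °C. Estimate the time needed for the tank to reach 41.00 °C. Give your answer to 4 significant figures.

941.4 min

M c_p dT/dt = ṁ c_p (T_in − T) + Q̇.
τ = M/ṁ = 540.928 min; T_ss = T_in + Q̇/(ṁ c_p) = 42.1853 °C.
T(t) = T_ss + (T₀ − T_ss) e^(−t/τ). Set T = 41.00:
e^(−t/τ) = (41.00 − 42.1853)/(35.43 − 42.1853) = 0.175465
t = −540.928 · ln(0.175465) = 941.386 min.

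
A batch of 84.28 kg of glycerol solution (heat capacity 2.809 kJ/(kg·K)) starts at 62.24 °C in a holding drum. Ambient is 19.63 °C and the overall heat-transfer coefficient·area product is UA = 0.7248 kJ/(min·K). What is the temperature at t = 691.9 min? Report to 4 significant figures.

Lumped-capacitance energy balance: M c_p dT/dt = UA(T_amb − T).
dT/dt = (T_ss − T)/τ with T_ss = T_amb = 19.6300 °C, τ = M c_p/UA = 84.28·2.809/0.7248 = 326.632 min.
Integrating: T(t) = T_ss + (T₀ − T_ss) e^(−t/τ).
T(691.9) = 19.6300 + (42.6100)·0.120237 = 24.7533 °C.

24.75 °C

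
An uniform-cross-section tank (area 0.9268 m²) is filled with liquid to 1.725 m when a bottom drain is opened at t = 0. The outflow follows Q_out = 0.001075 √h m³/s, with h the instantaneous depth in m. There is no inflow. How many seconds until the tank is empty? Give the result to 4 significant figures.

A dh/dt = −Q_out = −0.001075 √h.
Separate and integrate: 2(√h − √h₀) = −(0.001075/A) t.
Tank is empty when √h = 0: t_empty = 2A√h₀/0.001075.
t_empty = 2·0.9268·√1.725/0.001075 = 1.85360·1.31339/0.001075 = 2264.66 s.

2265 s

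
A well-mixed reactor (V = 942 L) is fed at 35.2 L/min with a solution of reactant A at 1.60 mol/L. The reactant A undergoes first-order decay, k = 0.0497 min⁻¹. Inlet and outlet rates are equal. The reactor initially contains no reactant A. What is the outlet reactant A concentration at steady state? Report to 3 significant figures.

V dC/dt = Q(C_in − C) − k V C.
At steady state: 0 = Q C_in − (Q + kV) C_ss, so C_ss = Q C_in/(Q + kV).
C_ss = 35.2·1.60/(35.2 + 0.0497·942) = 56.320/82.017 = 0.68668 mol/L.

0.687 mol/L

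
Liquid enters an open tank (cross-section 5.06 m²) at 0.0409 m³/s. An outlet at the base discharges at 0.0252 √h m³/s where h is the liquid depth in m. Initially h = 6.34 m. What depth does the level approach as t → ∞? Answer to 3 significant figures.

A dh/dt = Q_in − 0.0252 √h. Steady state requires inflow = outflow:
Q_in = 0.0252 √h_ss ⇒ √h_ss = 0.0409/0.0252 = 1.6230.
h_ss = 1.6230² = 2.6342 m. (Since h₀ = 6.34 m > h_ss, the level will fall toward this value.)

2.63 m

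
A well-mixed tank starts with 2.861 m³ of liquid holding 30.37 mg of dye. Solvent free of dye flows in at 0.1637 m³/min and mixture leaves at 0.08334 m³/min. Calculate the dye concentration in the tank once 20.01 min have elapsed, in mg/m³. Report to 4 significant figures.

4.279 mg/m³

Let m(t) be the amount of dye. Volume: V(t) = V₀ + (Q_in − Q_out) t = 2.861 + 0.0803600 t; V(20.01) = 4.46900 m³.
Solute balance: dm/dt = 0 − Q_out C = −Q_out m/V(t).
Separate: dm/m = −Q_out dt/V(t) ⇒ ln(m/m₀) = −(Q_out/(Q_in−Q_out)) ln(V/V₀).
m = m₀ (V₀/V)^(Q_out/(Q_in−Q_out)) = 30.37 × (2.861/4.46900)^(1.03708) = 19.1236 mg.
C = m/V = 19.1236/4.46900 = 4.27916 mg/m³.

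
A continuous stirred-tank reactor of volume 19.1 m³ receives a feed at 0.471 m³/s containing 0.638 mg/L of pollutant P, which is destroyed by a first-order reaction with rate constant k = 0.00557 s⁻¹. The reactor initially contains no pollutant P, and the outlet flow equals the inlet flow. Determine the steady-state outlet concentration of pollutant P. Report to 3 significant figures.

V dC/dt = Q(C_in − C) − k V C.
Steady state (dC/dt = 0): C_ss = Q C_in/(Q + kV) = C_in/(1 + kV/Q).
C_ss = 0.471·0.638/(0.471 + 0.00557·19.1) = 0.30050/0.57739 = 0.52044 mg/L.

0.520 mg/L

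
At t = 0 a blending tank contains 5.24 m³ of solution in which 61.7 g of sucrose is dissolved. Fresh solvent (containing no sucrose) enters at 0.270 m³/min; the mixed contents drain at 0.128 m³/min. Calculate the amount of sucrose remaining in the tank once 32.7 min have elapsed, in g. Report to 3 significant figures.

34.8 g

Total volume: dV/dt = Q_in − Q_out = 0.14200 m³/min, so V(t) = 5.24 + 0.14200 t and V(32.7) = 9.8834 m³.
Solute balance: dm/dt = 0 − Q_out C = −Q_out m/V(t).
dm/m = −Q_out dt/(V₀ + 0.14200 t); integrating gives ln(m/m₀) = −(Q_out/(Q_in−Q_out)) ln(V/V₀).
m = m₀ (V₀/V)^(Q_out/(Q_in−Q_out)) = 61.7 × (5.24/9.8834)^(0.90141) = 34.824 g.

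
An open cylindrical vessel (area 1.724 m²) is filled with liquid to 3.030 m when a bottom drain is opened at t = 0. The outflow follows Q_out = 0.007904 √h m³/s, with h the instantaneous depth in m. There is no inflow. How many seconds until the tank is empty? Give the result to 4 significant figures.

759.3 s

With no inflow, A dh/dt = −0.007904 √h.
This is separable: 2 d(√h)/dt = −0.007904/A, so √h = √h₀ − (0.007904/(2A)) t.
Set h = 0: 2√h₀ = (0.007904/A) t_empty ⇒ t_empty = 2A√h₀/0.007904.
t_empty = 2·1.724·√3.030/0.007904 = 3.44800·1.74069/0.007904 = 759.349 s.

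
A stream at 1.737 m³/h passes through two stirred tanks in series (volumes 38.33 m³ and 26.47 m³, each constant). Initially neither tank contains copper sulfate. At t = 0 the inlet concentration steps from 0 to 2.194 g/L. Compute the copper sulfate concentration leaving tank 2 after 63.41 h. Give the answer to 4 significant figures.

Species balance on tank i: dCᵢ/dt = (Cᵢ₋₁ − Cᵢ)/τᵢ with τᵢ = Vᵢ/Q.
τ₁ = 38.33/1.737 = 22.0668 h; τ₂ = 26.47/1.737 = 15.2389 h.
Tank 1: C₁ = C_in(1 − e^(−t/τ₁)). Tank 2 (τ₁ ≠ τ₂): C₂ = C_in[1 − (τ₁ e^(−t/τ₁) − τ₂ e^(−t/τ₂))/(τ₁ − τ₂)].
At t = 63.41: e^(−t/τ₁) = 0.0564980, e^(−t/τ₂) = 0.0155911.
C₂ = 2.194·[1 − (22.0668·0.0564980 − 15.2389·0.0155911)/(6.82786)] = 2.194·0.852203 = 1.86973 g/L.

1.870 g/L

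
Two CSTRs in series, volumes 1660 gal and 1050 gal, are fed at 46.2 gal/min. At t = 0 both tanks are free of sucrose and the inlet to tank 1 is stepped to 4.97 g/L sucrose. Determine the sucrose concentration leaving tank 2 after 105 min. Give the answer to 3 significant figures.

4.33 g/L

Time constants: τᵢ = Vᵢ/Q for each well-mixed tank.
τ₁ = 1660/46.2 = 35.931 min; τ₂ = 1050/46.2 = 22.727 min.
Tank 1: C₁ = C_in(1 − e^(−t/τ₁)). Tank 2 (τ₁ ≠ τ₂): C₂ = C_in[1 − (τ₁ e^(−t/τ₁) − τ₂ e^(−t/τ₂))/(τ₁ − τ₂)].
At t = 105: e^(−t/τ₁) = 0.053810, e^(−t/τ₂) = 0.0098528.
C₂ = 4.97·[1 − (35.931·0.053810 − 22.727·0.0098528)/(13.203)] = 4.97·0.87052 = 4.3265 g/L.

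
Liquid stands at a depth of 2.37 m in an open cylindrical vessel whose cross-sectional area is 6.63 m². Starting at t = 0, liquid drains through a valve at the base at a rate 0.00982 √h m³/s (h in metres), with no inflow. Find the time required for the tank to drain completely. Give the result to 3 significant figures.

2080 s

With no inflow, A dh/dt = −0.00982 √h.
∫ h^(−1/2) dh = −(0.00982/A) ∫ dt, giving 2√h = 2√h₀ − (0.00982/A) t.
Set h = 0: 2√h₀ = (0.00982/A) t_empty ⇒ t_empty = 2A√h₀/0.00982.
t_empty = 2·6.63·√2.37/0.00982 = 13.260·1.5395/0.00982 = 2078.8 s.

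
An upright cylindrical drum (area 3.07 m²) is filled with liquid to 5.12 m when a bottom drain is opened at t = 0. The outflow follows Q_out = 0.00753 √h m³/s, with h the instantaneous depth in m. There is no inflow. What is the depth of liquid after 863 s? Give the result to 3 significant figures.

1.45 m

Unsteady balance on liquid volume: A dh/dt = −0.00753 √h.
Separate and integrate: 2(√h − √h₀) = −(0.00753/A) t.
√h = √5.12 − 0.00753·863/(2·3.07) = 2.2627 − 1.0584 = 1.2044.
h = 1.2044² = 1.4505 m.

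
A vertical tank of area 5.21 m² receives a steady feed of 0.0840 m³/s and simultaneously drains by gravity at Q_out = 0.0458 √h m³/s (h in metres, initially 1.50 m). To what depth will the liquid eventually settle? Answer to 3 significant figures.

Level balance: A dh/dt = 0.0840 − 0.0458 √h. Setting dh/dt = 0:
Q_in = 0.0458 √h_ss ⇒ √h_ss = 0.0840/0.0458 = 1.8341.
h_ss = 1.8341² = 3.3638 m. (Since h₀ = 1.50 m < h_ss, the level will rise toward this value.)

3.36 m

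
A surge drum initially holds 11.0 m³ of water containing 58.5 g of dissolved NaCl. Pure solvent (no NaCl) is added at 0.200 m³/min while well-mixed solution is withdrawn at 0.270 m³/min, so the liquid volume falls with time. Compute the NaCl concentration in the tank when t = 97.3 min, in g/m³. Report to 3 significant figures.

0.337 g/m³

Total volume: dV/dt = Q_in − Q_out = -0.070000 m³/min, so V(t) = 11.0 − 0.070000 t and V(97.3) = 4.1890 m³.
Solute balance: dm/dt = 0 − Q_out C = −Q_out m/V(t).
Separate: dm/m = −Q_out dt/V(t) ⇒ ln(m/m₀) = −(Q_out/(Q_in−Q_out)) ln(V/V₀).
m = m₀ (V₀/V)^(Q_out/(Q_in−Q_out)) = 58.5 × (11.0/4.1890)^(-3.8571) = 1.4123 g.
C = m/V = 1.4123/4.1890 = 0.33714 g/m³.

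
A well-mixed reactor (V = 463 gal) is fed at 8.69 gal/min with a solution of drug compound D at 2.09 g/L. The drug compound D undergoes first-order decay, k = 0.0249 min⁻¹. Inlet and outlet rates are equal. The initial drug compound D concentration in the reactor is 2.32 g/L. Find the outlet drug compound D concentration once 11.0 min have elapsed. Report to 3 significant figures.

V dC/dt = Q(C_in − C) − k V C.
This is linear with rate a = Q/V + k = 0.043669 min⁻¹.
C_ss = Q C_in/(Q + kV) = 0.89828 g/L; C(t) = C_ss + (C₀ − C_ss) e^(−a t).
C(11.0) = 0.89828 + (1.4217)·e^(−0.043669·11.0) = 0.89828 + (1.4217)·0.61856 = 1.7777 g/L.

1.78 g/L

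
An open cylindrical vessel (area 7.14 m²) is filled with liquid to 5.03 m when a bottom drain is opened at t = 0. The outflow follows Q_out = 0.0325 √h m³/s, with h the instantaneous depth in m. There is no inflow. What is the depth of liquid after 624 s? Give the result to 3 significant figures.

0.677 m

A dh/dt = −Q_out = −0.0325 √h.
Separate and integrate: 2(√h − √h₀) = −(0.0325/A) t.
√h = √5.03 − 0.0325·624/(2·7.14) = 2.2428 − 1.4202 = 0.82260.
h = 0.82260² = 0.67667 m.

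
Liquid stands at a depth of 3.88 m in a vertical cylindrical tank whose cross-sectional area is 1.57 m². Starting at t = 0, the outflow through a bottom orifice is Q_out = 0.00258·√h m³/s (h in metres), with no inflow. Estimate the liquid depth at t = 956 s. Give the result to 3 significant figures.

1.40 m

With no inflow, A dh/dt = −0.00258 √h.
Separate and integrate: 2(√h − √h₀) = −(0.00258/A) t.
√h = √3.88 − 0.00258·956/(2·1.57) = 1.9698 − 0.78550 = 1.1843.
h = 1.1843² = 1.4025 m.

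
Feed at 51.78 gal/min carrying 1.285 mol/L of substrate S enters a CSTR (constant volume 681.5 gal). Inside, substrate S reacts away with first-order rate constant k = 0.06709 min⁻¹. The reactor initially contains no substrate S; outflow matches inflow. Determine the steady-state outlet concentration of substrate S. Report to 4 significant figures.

0.6824 mol/L

Accumulation = in − out − consumed: V dC/dt = Q C_in − Q C − k V C.
Steady state (dC/dt = 0): C_ss = Q C_in/(Q + kV) = C_in/(1 + kV/Q).
C_ss = 51.78·1.285/(51.78 + 0.06709·681.5) = 66.5373/97.5018 = 0.682421 mol/L.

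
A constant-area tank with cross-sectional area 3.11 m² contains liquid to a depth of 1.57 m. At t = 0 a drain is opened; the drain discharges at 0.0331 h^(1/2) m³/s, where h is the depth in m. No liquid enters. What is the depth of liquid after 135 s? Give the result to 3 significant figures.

0.286 m

A dh/dt = −Q_out = −0.0331 √h.
Separate and integrate: 2(√h − √h₀) = −(0.0331/A) t.
√h = √1.57 − 0.0331·135/(2·3.11) = 1.2530 − 0.71841 = 0.53459.
h = 0.53459² = 0.28578 m.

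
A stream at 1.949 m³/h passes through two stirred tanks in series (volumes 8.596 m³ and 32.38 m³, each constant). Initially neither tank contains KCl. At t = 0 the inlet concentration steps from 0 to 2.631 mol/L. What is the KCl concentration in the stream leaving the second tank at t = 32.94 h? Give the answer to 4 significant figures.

Species balance on tank i: dCᵢ/dt = (Cᵢ₋₁ − Cᵢ)/τᵢ with τᵢ = Vᵢ/Q.
τ₁ = 8.596/1.949 = 4.41047 h; τ₂ = 32.38/1.949 = 16.6136 h.
Tank 1: C₁ = C_in(1 − e^(−t/τ₁)). Tank 2 (τ₁ ≠ τ₂): C₂ = C_in[1 − (τ₁ e^(−t/τ₁) − τ₂ e^(−t/τ₂))/(τ₁ − τ₂)].
At t = 32.94: e^(−t/τ₁) = 0.000570728, e^(−t/τ₂) = 0.137696.
C₂ = 2.631·[1 − (4.41047·0.000570728 − 16.6136·0.137696)/(-12.2032)] = 2.631·0.812744 = 2.13833 mol/L.

2.138 mol/L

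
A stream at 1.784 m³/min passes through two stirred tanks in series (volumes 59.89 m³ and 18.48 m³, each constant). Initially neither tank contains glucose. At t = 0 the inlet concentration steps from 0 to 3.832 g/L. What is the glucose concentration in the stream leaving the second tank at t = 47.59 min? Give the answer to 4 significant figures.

Species balance on tank i: dCᵢ/dt = (Cᵢ₋₁ − Cᵢ)/τᵢ with τᵢ = Vᵢ/Q.
τ₁ = 59.89/1.784 = 33.5706 min; τ₂ = 18.48/1.784 = 10.3587 min.
Solving the cascade with C₁(0)=C₂(0)=0 gives C₂(t) = C_in[1 − (τ₁ e^(−t/τ₁) − τ₂ e^(−t/τ₂))/(τ₁ − τ₂)].
At t = 47.59: e^(−t/τ₁) = 0.242293, e^(−t/τ₂) = 0.0101104.
C₂ = 3.832·[1 − (33.5706·0.242293 − 10.3587·0.0101104)/(23.2119)] = 3.832·0.654091 = 2.50648 g/L.

2.506 g/L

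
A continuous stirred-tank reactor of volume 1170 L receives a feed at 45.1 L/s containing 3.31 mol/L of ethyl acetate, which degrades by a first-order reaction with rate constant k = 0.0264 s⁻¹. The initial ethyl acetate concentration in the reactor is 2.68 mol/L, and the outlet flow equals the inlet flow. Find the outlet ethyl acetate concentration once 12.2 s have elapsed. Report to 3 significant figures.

2.29 mol/L

Species balance: V dC/dt = Q C_in − Q C − k V C.
This is linear with rate a = Q/V + k = 0.064947 s⁻¹.
C_ss = Q C_in/(Q + kV) = 1.9645 mol/L; C(t) = C_ss + (C₀ − C_ss) e^(−a t).
C(12.2) = 1.9645 + (0.71547)·e^(−0.064947·12.2) = 1.9645 + (0.71547)·0.45278 = 2.2885 mol/L.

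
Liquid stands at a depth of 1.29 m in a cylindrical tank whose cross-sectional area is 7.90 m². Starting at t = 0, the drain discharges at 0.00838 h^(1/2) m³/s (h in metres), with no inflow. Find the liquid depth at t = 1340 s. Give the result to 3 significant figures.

A dh/dt = −Q_out = −0.00838 √h.
This is separable: 2 d(√h)/dt = −0.00838/A, so √h = √h₀ − (0.00838/(2A)) t.
√h = √1.29 − 0.00838·1340/(2·7.90) = 1.1358 − 0.71071 = 0.42507.
h = 0.42507² = 0.18069 m.

0.181 m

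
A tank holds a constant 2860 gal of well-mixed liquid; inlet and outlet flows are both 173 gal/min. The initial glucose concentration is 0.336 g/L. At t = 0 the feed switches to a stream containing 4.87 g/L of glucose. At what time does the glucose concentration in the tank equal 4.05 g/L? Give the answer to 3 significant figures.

28.3 min

Transient balance on the dissolved component: V dC/dt = Q(C_in − C), so τ = V/Q = 16.532 min.
C(t) = C_in + (C₀ − C_in) e^(−t/τ). Set C = 4.05 and solve for t:
e^(−t/τ) = (C − C_in)/(C₀ − C_in) = (4.05 − 4.87)/(0.336 − 4.87) = 0.18086
t = −τ ln(…) = 16.532 × 1.7101 = 28.270 min.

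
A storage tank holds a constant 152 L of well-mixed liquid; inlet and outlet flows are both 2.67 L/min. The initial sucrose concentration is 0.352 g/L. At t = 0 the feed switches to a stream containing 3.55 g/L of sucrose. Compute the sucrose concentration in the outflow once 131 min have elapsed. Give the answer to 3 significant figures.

3.23 g/L

Accumulation = in − out for the solute gives V dC/dt = Q(C_in − C).
So dC/dt = (C_in − C)/τ with τ = V/Q = 152/2.67 = 56.929 min.
Integrating: C(t) = C_in + (C₀ − C_in) e^(−t/τ).
C(131) = 3.55 + (0.352 − 3.55)·e^(−131/56.929) = 3.55 + (-3.1980)·0.10015 = 3.2297 g/L.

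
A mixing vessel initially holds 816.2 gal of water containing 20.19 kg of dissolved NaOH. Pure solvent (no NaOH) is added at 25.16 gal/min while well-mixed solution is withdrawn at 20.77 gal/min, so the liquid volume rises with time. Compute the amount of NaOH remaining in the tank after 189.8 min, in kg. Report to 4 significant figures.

0.7237 kg

Let m(t) be the amount of NaOH. Volume: V(t) = V₀ + (Q_in − Q_out) t = 816.2 + 4.39000 t; V(189.8) = 1649.42 gal.
Species balance (pure solvent in): dm/dt = −Q_out · m/V(t).
Separate: dm/m = −Q_out dt/V(t) ⇒ ln(m/m₀) = −(Q_out/(Q_in−Q_out)) ln(V/V₀).
m = m₀ (V₀/V)^(Q_out/(Q_in−Q_out)) = 20.19 × (816.2/1649.42)^(4.73121) = 0.723746 kg.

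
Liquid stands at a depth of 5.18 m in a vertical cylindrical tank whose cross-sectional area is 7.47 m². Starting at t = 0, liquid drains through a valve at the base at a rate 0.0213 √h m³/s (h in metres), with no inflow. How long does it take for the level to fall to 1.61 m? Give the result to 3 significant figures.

706 s

With no inflow, A dh/dt = −0.0213 √h.
∫ h^(−1/2) dh = −(0.0213/A) ∫ dt, giving 2√h = 2√h₀ − (0.0213/A) t.
t = 2A(√h₀ − √h)/0.0213 = 2·7.47·(√5.18 − √1.61)/0.0213
  = 14.940 × (2.2760 − 1.2689) / 0.0213 = 706.39 s.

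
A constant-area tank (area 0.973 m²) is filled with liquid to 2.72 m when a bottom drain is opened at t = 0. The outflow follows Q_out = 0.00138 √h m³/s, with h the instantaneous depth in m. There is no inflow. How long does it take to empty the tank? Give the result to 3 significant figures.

A dh/dt = −Q_out = −0.00138 √h.
∫ h^(−1/2) dh = −(0.00138/A) ∫ dt, giving 2√h = 2√h₀ − (0.00138/A) t.
Set h = 0: 2√h₀ = (0.00138/A) t_empty ⇒ t_empty = 2A√h₀/0.00138.
t_empty = 2·0.973·√2.72/0.00138 = 1.9460·1.6492/0.00138 = 2325.7 s.

2330 s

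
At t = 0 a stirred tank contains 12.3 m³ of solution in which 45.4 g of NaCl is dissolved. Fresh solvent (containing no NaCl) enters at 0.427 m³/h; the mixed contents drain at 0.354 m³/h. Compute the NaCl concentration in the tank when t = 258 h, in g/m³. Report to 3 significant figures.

Let m(t) be the amount of NaCl. Volume: V(t) = V₀ + (Q_in − Q_out) t = 12.3 + 0.073000 t; V(258) = 31.134 m³.
No NaCl enters, so dm/dt = −Q_out · (m/V).
dm/m = −Q_out dt/(V₀ + 0.073000 t); integrating gives ln(m/m₀) = −(Q_out/(Q_in−Q_out)) ln(V/V₀).
m = m₀ (V₀/V)^(Q_out/(Q_in−Q_out)) = 45.4 × (12.3/31.134)^(4.8493) = 0.50255 g.
C = m/V = 0.50255/31.134 = 0.016142 g/m³.

0.0161 g/m³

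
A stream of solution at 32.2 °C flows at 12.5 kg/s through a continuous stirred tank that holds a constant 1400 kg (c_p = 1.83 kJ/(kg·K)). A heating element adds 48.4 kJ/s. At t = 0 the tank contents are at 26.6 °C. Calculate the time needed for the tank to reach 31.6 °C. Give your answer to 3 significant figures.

117 s

M c_p dT/dt = ṁ c_p (T_in − T) + Q̇.
τ = M/ṁ = 112.00 s; T_ss = T_in + Q̇/(ṁ c_p) = 34.316 °C.
T(t) = T_ss + (T₀ − T_ss) e^(−t/τ). Set T = 31.6:
e^(−t/τ) = (31.6 − 34.316)/(26.6 − 34.316) = 0.35198
t = −112.00 · ln(0.35198) = 116.95 s.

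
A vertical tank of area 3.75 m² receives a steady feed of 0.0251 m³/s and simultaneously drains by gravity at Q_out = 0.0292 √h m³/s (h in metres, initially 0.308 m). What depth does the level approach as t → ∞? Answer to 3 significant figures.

Volume balance on the tank: A dh/dt = Q_in − 0.0292 √h. At steady state dh/dt = 0:
Q_in = 0.0292 √h_ss ⇒ √h_ss = 0.0251/0.0292 = 0.85959.
h_ss = 0.85959² = 0.73889 m. (Since h₀ = 0.308 m < h_ss, the level will rise toward this value.)

0.739 m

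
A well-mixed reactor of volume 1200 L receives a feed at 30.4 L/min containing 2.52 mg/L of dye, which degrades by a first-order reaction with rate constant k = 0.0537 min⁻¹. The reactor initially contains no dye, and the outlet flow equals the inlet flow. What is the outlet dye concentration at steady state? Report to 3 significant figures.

Accumulation = in − out − consumed: V dC/dt = Q C_in − Q C − k V C.
Steady state (dC/dt = 0): C_ss = Q C_in/(Q + kV) = C_in/(1 + kV/Q).
C_ss = 30.4·2.52/(30.4 + 0.0537·1200) = 76.608/94.840 = 0.80776 mg/L.

0.808 mg/L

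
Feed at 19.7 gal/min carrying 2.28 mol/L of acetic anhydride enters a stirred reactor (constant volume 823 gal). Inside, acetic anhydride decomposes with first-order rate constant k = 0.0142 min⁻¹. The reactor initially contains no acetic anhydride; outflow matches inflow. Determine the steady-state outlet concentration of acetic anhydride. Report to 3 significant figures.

1.43 mol/L

V dC/dt = Q(C_in − C) − k V C.
At steady state: 0 = Q C_in − (Q + kV) C_ss, so C_ss = Q C_in/(Q + kV).
C_ss = 19.7·2.28/(19.7 + 0.0142·823) = 44.916/31.387 = 1.4311 mol/L.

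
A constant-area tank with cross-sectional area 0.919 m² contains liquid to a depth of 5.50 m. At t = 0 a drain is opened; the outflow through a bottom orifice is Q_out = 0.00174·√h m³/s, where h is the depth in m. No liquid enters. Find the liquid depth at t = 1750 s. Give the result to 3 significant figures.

0.474 m

Mass balance (ρ constant): A dh/dt = −0.00174 √h.
This is separable: 2 d(√h)/dt = −0.00174/A, so √h = √h₀ − (0.00174/(2A)) t.
√h = √5.50 − 0.00174·1750/(2·0.919) = 2.3452 − 1.6567 = 0.68852.
h = 0.68852² = 0.47405 m.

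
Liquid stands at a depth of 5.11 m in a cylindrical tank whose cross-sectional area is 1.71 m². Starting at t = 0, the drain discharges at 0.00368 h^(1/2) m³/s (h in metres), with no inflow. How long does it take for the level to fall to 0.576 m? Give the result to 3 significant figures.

A dh/dt = −Q_out = −0.00368 √h.
This is separable: 2 d(√h)/dt = −0.00368/A, so √h = √h₀ − (0.00368/(2A)) t.
t = 2A(√h₀ − √h)/0.00368 = 2·1.71·(√5.11 − √0.576)/0.00368
  = 3.4200 × (2.2605 − 0.75895) / 0.00368 = 1395.5 s.

1400 s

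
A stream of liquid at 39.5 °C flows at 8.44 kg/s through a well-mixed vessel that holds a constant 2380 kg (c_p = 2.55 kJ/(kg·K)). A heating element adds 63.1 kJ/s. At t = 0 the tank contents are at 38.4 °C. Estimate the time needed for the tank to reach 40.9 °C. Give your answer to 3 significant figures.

273 s

M c_p dT/dt = ṁ c_p (T_in − T) + Q̇.
τ = M/ṁ = 281.99 s; T_ss = T_in + Q̇/(ṁ c_p) = 42.432 °C.
T(t) = T_ss + (T₀ − T_ss) e^(−t/τ). Set T = 40.9:
e^(−t/τ) = (40.9 − 42.432)/(38.4 − 42.432) = 0.37994
t = −281.99 · ln(0.37994) = 272.89 s.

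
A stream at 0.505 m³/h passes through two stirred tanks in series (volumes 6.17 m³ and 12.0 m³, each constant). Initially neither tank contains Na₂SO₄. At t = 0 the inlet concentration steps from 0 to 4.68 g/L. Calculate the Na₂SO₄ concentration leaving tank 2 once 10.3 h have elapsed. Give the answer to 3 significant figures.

Time constants: τᵢ = Vᵢ/Q for each well-mixed tank.
τ₁ = 6.17/0.505 = 12.218 h; τ₂ = 12.0/0.505 = 23.762 h.
Solving the cascade with C₁(0)=C₂(0)=0 gives C₂(t) = C_in[1 − (τ₁ e^(−t/τ₁) − τ₂ e^(−t/τ₂))/(τ₁ − τ₂)].
At t = 10.3: e^(−t/τ₁) = 0.43040, e^(−t/τ₂) = 0.64826.
C₂ = 4.68·[1 − (12.218·0.43040 − 23.762·0.64826)/(-11.545)] = 4.68·0.12117 = 0.56709 g/L.

0.567 g/L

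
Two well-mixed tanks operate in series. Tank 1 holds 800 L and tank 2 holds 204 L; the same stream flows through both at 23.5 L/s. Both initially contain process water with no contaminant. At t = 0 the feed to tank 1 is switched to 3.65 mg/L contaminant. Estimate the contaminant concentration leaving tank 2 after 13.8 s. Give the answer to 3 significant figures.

Time constants: τᵢ = Vᵢ/Q for each well-mixed tank.
τ₁ = 800/23.5 = 34.043 s; τ₂ = 204/23.5 = 8.6809 s.
Solving the cascade with C₁(0)=C₂(0)=0 gives C₂(t) = C_in[1 − (τ₁ e^(−t/τ₁) − τ₂ e^(−t/τ₂))/(τ₁ − τ₂)].
At t = 13.8: e^(−t/τ₁) = 0.66673, e^(−t/τ₂) = 0.20399.
C₂ = 3.65·[1 − (34.043·0.66673 − 8.6809·0.20399)/(25.362)] = 3.65·0.17489 = 0.63833 mg/L.

0.638 mg/L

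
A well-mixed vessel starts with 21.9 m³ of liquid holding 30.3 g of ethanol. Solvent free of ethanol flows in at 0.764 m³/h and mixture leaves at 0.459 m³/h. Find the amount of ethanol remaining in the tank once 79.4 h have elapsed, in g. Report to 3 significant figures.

Let m(t) be the amount of ethanol. Volume: V(t) = V₀ + (Q_in − Q_out) t = 21.9 + 0.30500 t; V(79.4) = 46.117 m³.
No ethanol enters, so dm/dt = −Q_out · (m/V).
dm/m = −Q_out dt/(V₀ + 0.30500 t); integrating gives ln(m/m₀) = −(Q_out/(Q_in−Q_out)) ln(V/V₀).
m = m₀ (V₀/V)^(Q_out/(Q_in−Q_out)) = 30.3 × (21.9/46.117)^(1.5049) = 9.8793 g.

9.88 g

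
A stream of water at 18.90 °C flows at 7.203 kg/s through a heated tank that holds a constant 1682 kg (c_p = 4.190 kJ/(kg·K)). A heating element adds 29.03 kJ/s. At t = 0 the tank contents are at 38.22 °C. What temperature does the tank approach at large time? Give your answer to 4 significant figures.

M c_p dT/dt = ṁ c_p (T_in − T) + Q̇.
At steady state dT/dt = 0 ⇒ T_ss = T_in + Q̇/(ṁ c_p) = 18.90 + 29.03/(7.203·4.190) = 19.8619 °C.

19.86 °C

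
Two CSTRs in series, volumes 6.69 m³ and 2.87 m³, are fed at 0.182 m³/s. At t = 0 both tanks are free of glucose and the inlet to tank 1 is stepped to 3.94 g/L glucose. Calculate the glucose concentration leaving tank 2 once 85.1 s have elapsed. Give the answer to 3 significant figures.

3.27 g/L

Each tank obeys Vᵢ dCᵢ/dt = Q(Cᵢ₋₁ − Cᵢ), so τᵢ = Vᵢ/Q.
τ₁ = 6.69/0.182 = 36.758 s; τ₂ = 2.87/0.182 = 15.769 s.
Solving the cascade with C₁(0)=C₂(0)=0 gives C₂(t) = C_in[1 − (τ₁ e^(−t/τ₁) − τ₂ e^(−t/τ₂))/(τ₁ − τ₂)].
At t = 85.1: e^(−t/τ₁) = 0.098754, e^(−t/τ₂) = 0.0045320.
C₂ = 3.94·[1 − (36.758·0.098754 − 15.769·0.0045320)/(20.989)] = 3.94·0.83046 = 3.2720 g/L.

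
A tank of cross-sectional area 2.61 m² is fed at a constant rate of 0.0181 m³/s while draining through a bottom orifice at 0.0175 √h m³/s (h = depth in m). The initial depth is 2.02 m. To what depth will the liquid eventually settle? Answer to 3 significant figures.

Accumulation of liquid (constant cross-section A): A dh/dt = Q_in − 0.0175 √h. At steady state dh/dt = 0:
Q_in = 0.0175 √h_ss ⇒ √h_ss = 0.0181/0.0175 = 1.0343.
h_ss = 1.0343² = 1.0697 m. (Since h₀ = 2.02 m > h_ss, the level will fall toward this value.)

1.07 m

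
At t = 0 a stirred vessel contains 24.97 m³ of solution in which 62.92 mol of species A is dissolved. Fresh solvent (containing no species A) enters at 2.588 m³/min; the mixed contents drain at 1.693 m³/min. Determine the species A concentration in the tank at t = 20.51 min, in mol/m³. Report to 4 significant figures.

0.5120 mol/m³

Total volume: dV/dt = Q_in − Q_out = 0.895000 m³/min, so V(t) = 24.97 + 0.895000 t and V(20.51) = 43.3265 m³.
No species A enters, so dm/dt = −Q_out · (m/V).
Separate: dm/m = −Q_out dt/V(t) ⇒ ln(m/m₀) = −(Q_out/(Q_in−Q_out)) ln(V/V₀).
m = m₀ (V₀/V)^(Q_out/(Q_in−Q_out)) = 62.92 × (24.97/43.3265)^(1.89162) = 22.1850 mol.
C = m/V = 22.1850/43.3265 = 0.512042 mol/m³.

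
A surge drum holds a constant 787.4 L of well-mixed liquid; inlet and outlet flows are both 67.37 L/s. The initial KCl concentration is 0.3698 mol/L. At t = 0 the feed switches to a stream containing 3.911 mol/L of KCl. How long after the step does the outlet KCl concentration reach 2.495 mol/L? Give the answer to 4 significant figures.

Species balance: V dC/dt = Q(C_in − C) ⇒ τ = V/Q = 11.6877 s.
C(t) = C_in + (C₀ − C_in) e^(−t/τ). Set C = 2.495 and solve for t:
e^(−t/τ) = (C − C_in)/(C₀ − C_in) = (2.495 − 3.911)/(0.3698 − 3.911) = 0.399864
t = −τ ln(…) = 11.6877 × 0.916630 = 10.7133 s.

10.71 s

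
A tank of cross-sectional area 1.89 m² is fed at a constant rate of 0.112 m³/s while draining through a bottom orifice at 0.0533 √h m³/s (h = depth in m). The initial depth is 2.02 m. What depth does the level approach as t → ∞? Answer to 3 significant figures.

4.42 m

A dh/dt = Q_in − 0.0533 √h. Steady state requires inflow = outflow:
Q_in = 0.0533 √h_ss ⇒ √h_ss = 0.112/0.0533 = 2.1013.
h_ss = 2.1013² = 4.4155 m. (Since h₀ = 2.02 m < h_ss, the level will rise toward this value.)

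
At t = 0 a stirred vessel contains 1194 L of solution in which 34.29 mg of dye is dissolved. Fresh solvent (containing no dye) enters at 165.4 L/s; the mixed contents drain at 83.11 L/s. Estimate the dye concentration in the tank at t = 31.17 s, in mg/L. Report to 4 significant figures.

Let m(t) be the amount of dye. Volume: V(t) = V₀ + (Q_in − Q_out) t = 1194 + 82.2900 t; V(31.17) = 3758.98 L.
Solute balance: dm/dt = 0 − Q_out C = −Q_out m/V(t).
dm/m = −Q_out dt/(V₀ + 82.2900 t); integrating gives ln(m/m₀) = −(Q_out/(Q_in−Q_out)) ln(V/V₀).
m = m₀ (V₀/V)^(Q_out/(Q_in−Q_out)) = 34.29 × (1194/3758.98)^(1.00996) = 10.7681 mg.
C = m/V = 10.7681/3758.98 = 0.00286463 mg/L.

0.002865 mg/L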